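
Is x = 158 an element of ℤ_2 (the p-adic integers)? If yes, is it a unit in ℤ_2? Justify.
x ∈ ℤ_2 but not a unit; v_2(x) = 1 > 0

ℤ_2 = {x ∈ ℚ_2 : v_2(x) ≥ 0} and ℤ_2^× = {x ∈ ℤ_2 : v_2(x) = 0}. Here v_2(158) = v_2(num) − v_2(den) = 1; compare against these criteria.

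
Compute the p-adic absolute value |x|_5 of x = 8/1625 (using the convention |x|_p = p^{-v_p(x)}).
|8/1625|_5 = 125

Step 1 — compute v_5(x) by factoring powers of 5 out of the numerator and denominator: v_5(8/1625) = -3. Step 2 — apply |x|_p = p^{-v_p(x)} = 5^{3} = 125.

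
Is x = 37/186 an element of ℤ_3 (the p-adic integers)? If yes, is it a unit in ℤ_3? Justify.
x ∉ ℤ_3 (v_3(x) = -1 < 0)

ℤ_3 = {x ∈ ℚ_3 : v_3(x) ≥ 0} and ℤ_3^× = {x ∈ ℤ_3 : v_3(x) = 0}. Here v_3(37/186) = v_3(num) − v_3(den) = -1; compare against these criteria.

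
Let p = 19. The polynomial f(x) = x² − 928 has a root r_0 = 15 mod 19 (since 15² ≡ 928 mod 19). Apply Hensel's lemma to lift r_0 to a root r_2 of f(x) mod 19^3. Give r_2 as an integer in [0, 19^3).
r_2 = 4936 (mod 6859)

Hensel's recurrence: r_{i+1} = r_i − f(r_i)·(f′(r_i))^{-1} mod 19^{i+2}, with f′(x) = 2x. Iterate:
  r_0 = 15 (mod 19)
  r_1 = 243 (mod 361)
  r_2 = 4936 (mod 6859)
Final: r_2 = 4936, and one checks f(r_2) ≡ 0 mod 19^3.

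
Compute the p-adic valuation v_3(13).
v_3(13) = 0

v_3(n) is the largest exponent k such that 3^k divides n. Factor out: 13 = 3^0 · 13. (Sign doesn't affect v_p.) So v_3(13) = 0.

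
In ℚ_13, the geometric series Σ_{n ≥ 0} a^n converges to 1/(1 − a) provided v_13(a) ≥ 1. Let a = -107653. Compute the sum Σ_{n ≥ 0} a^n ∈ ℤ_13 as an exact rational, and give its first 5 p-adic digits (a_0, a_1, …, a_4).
Σ a^n = 1/(1 − a) = 1/107654;  first 5 digits = (1, 0, 0, 3, 9)

v_13(a) = 3 ≥ 1, so the series converges in ℤ_13 to 1/(1 − a) = 1/(1 − (-107653)) = 1/107654. Expand this rational in ℤ_13: compute digits iteratively via d_i = x_i mod 13, x_{i+1} = (x_i − d_i)/13. The first 5 digits are (1, 0, 0, 3, 9).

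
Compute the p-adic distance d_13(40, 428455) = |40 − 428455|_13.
d_13(40, 428455) = 1/28561

Step 1 — x − y = 40 − 428455 = -428415. Step 2 — v_13(-428415) = 4 (factor: -428415 = −(13^4 · 15); the sign does not affect v_p). Step 3 — |x − y|_13 = 13^{-4} = 1/28561.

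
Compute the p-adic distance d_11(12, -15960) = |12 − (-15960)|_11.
d_11(12, -15960) = 1/1331

Step 1 — x − y = 12 − (-15960) = 15972. Step 2 — v_11(15972) = 3 (factor: 15972 = (11^3 · 12); the sign does not affect v_p). Step 3 — |x − y|_11 = 11^{-3} = 1/1331.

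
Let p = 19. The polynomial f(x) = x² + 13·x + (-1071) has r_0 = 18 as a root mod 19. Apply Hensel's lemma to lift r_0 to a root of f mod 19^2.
r_1 = 360 (mod 361)

Hensel: r_{i+1} = r_i − f(r_i)·(f′(r_i))^{-1} mod 19^{i+2}, f′(x) = 2x + 13. Iterate:
  r_0 = 18 (mod 19)
  r_1 = 360 (mod 361)
Final: r = 360 satisfies f(r) ≡ 0 mod 19^2.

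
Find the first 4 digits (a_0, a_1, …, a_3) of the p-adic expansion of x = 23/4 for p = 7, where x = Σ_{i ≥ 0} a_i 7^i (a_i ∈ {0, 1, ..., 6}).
(a_0, …, a_3) = (4, 2, 5, 1)

v_7(23/4) = 0 (numerator and denominator both coprime to 7), so x ∈ ℤ_7^×. Compute digits iteratively via a_i = x_i mod 7, x_{i+1} = (x_i − a_i)/7, with x_0 = x:
  x_0 = 23/4;  a_0 = 4;  x_1 = (x_0 − 4)/7 = 1/4
  x_1 = 1/4;  a_1 = 2;  x_2 = (x_1 − 2)/7 = -1/4
  x_2 = -1/4;  a_2 = 5;  x_3 = (x_2 − 5)/7 = -3/4
  x_3 = -3/4;  a_3 = 1;  x_4 = (x_3 − 1)/7 = -1/4
Digits: (4, 2, 5, 1).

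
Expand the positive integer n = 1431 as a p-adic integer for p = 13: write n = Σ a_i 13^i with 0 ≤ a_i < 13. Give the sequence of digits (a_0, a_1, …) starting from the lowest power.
(a_0, a_1, …) = (1, 6, 8)

Repeated division by 13 gives the digits low-to-high: 1431 = 1 + 6·13^1 + 8·13^2. Digit sequence: (1, 6, 8).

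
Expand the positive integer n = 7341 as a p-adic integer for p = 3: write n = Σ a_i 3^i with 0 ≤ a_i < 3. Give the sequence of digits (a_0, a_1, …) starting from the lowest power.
(a_0, a_1, …) = (0, 2, 2, 1, 0, 0, 1, 0, 1)

Repeated division by 3 gives the digits low-to-high: 7341 = 2·3^1 + 2·3^2 + 1·3^3 + 1·3^6 + 1·3^8. Digit sequence: (0, 2, 2, 1, 0, 0, 1, 0, 1).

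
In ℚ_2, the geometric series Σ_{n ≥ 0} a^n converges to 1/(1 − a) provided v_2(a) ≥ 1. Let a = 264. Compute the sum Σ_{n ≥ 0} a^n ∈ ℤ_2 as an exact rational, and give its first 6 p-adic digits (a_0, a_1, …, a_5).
Σ a^n = 1/(1 − a) = -1/263;  first 6 digits = (1, 0, 0, 1, 0, 0)

v_2(a) = 3 ≥ 1, so the series converges in ℤ_2 to 1/(1 − a) = 1/(1 − 264) = -1/263. Expand this rational in ℤ_2: compute digits iteratively via d_i = x_i mod 2, x_{i+1} = (x_i − d_i)/2. The first 6 digits are (1, 0, 0, 1, 0, 0).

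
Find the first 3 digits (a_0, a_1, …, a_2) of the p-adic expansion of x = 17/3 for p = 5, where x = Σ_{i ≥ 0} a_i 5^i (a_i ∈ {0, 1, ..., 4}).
(a_0, …, a_2) = (4, 2, 3)

v_5(17/3) = 0 (numerator and denominator both coprime to 5), so x ∈ ℤ_5^×. Compute digits iteratively via a_i = x_i mod 5, x_{i+1} = (x_i − a_i)/5, with x_0 = x:
  x_0 = 17/3;  a_0 = 4;  x_1 = (x_0 − 4)/5 = 1/3
  x_1 = 1/3;  a_1 = 2;  x_2 = (x_1 − 2)/5 = -1/3
  x_2 = -1/3;  a_2 = 3;  x_3 = (x_2 − 3)/5 = -2/3
Digits: (4, 2, 3).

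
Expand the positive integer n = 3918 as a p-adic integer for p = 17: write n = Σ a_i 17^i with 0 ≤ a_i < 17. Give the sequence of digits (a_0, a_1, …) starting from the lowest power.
(a_0, a_1, …) = (8, 9, 13)

Repeated division by 17 gives the digits low-to-high: 3918 = 8 + 9·17^1 + 13·17^2. Digit sequence: (8, 9, 13).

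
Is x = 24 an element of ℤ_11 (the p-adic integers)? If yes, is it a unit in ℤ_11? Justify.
x ∈ ℤ_11^× (unit); v_11(x) = 0

ℤ_11 = {x ∈ ℚ_11 : v_11(x) ≥ 0} and ℤ_11^× = {x ∈ ℤ_11 : v_11(x) = 0}. Here v_11(24) = v_11(num) − v_11(den) = 0; compare against these criteria.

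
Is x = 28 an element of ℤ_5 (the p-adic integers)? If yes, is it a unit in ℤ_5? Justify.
x ∈ ℤ_5^× (unit); v_5(x) = 0

ℤ_5 = {x ∈ ℚ_5 : v_5(x) ≥ 0} and ℤ_5^× = {x ∈ ℤ_5 : v_5(x) = 0}. Here v_5(28) = v_5(num) − v_5(den) = 0; compare against these criteria.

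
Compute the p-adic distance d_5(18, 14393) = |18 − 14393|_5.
d_5(18, 14393) = 1/625

Step 1 — x − y = 18 − 14393 = -14375. Step 2 — v_5(-14375) = 4 (factor: -14375 = −(5^4 · 23); the sign does not affect v_p). Step 3 — |x − y|_5 = 5^{-4} = 1/625.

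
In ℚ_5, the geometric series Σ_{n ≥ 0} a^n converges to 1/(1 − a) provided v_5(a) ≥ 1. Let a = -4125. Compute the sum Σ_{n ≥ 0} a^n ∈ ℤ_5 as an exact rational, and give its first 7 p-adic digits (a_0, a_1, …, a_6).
Σ a^n = 1/(1 − a) = 1/4126;  first 7 digits = (1, 0, 0, 2, 3, 3, 3)

v_5(a) = 3 ≥ 1, so the series converges in ℤ_5 to 1/(1 − a) = 1/(1 − (-4125)) = 1/4126. Expand this rational in ℤ_5: compute digits iteratively via d_i = x_i mod 5, x_{i+1} = (x_i − d_i)/5. The first 7 digits are (1, 0, 0, 2, 3, 3, 3).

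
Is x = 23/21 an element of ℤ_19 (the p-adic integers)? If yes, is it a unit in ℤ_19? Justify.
x ∈ ℤ_19^× (unit); v_19(x) = 0

ℤ_19 = {x ∈ ℚ_19 : v_19(x) ≥ 0} and ℤ_19^× = {x ∈ ℤ_19 : v_19(x) = 0}. Here v_19(23/21) = v_19(num) − v_19(den) = 0; compare against these criteria.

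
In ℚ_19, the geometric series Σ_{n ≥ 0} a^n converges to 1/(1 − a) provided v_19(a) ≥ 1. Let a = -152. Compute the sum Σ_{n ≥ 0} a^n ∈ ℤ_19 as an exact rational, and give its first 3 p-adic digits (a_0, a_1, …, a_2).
Σ a^n = 1/(1 − a) = 1/153;  first 3 digits = (1, 11, 6)

v_19(a) = 1 ≥ 1, so the series converges in ℤ_19 to 1/(1 − a) = 1/(1 − (-152)) = 1/153. Expand this rational in ℤ_19: compute digits iteratively via d_i = x_i mod 19, x_{i+1} = (x_i − d_i)/19. The first 3 digits are (1, 11, 6).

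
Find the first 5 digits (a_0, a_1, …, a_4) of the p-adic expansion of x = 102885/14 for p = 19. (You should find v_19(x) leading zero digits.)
(a_0, …, a_4) = (0, 0, 0, 16, 6)

v_19(102885/14) = 3, so a_0 = ... = a_2 = 0. Factor out: x = 19^3 · u with u = 15/14 a unit in ℤ_19. Expand u iteratively via a_{v+i} = u_i mod 19, u_{i+1} = (u_i − a_{v+i})/19:
  u_0 = 15/14;  a_3 = 16;  u_1 = (u_0 − 16)/19 = -11/14
  u_1 = -11/14;  a_4 = 6;  u_2 = (u_1 − 6)/19 = -5/14
Digits: (0, 0, 0, 16, 6).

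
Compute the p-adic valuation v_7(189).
v_7(189) = 1

v_7(n) is the largest exponent k such that 7^k divides n. Factor out: 189 = 7^1 · 27. (Sign doesn't affect v_p.) So v_7(189) = 1.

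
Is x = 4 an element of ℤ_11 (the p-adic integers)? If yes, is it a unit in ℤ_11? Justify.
x ∈ ℤ_11^× (unit); v_11(x) = 0

ℤ_11 = {x ∈ ℚ_11 : v_11(x) ≥ 0} and ℤ_11^× = {x ∈ ℤ_11 : v_11(x) = 0}. Here v_11(4) = v_11(num) − v_11(den) = 0; compare against these criteria.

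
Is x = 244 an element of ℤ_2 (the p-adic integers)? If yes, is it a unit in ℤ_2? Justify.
x ∈ ℤ_2 but not a unit; v_2(x) = 2 > 0

ℤ_2 = {x ∈ ℚ_2 : v_2(x) ≥ 0} and ℤ_2^× = {x ∈ ℤ_2 : v_2(x) = 0}. Here v_2(244) = v_2(num) − v_2(den) = 2; compare against these criteria.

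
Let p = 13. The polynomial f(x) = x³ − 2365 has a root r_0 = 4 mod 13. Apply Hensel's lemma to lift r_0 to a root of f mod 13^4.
r_3 = 19244 (mod 28561)

Hensel: r_{i+1} = r_i − f(r_i)/f′(r_i) mod 13^{i+2}, where f′(x) = 3x². Iterate:
  r_0 = 4 (mod 13)
  r_1 = 147 (mod 169)
  r_2 = 1668 (mod 2197)
  r_3 = 19244 (mod 28561)
Final: r = 19244 with f(r) ≡ 0 mod 13^4.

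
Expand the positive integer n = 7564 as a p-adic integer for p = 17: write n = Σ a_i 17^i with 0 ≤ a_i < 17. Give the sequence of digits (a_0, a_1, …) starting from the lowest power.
(a_0, a_1, …) = (16, 2, 9, 1)

Repeated division by 17 gives the digits low-to-high: 7564 = 16 + 2·17^1 + 9·17^2 + 1·17^3. Digit sequence: (16, 2, 9, 1).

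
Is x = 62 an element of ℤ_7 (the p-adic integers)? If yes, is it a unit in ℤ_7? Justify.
x ∈ ℤ_7^× (unit); v_7(x) = 0

ℤ_7 = {x ∈ ℚ_7 : v_7(x) ≥ 0} and ℤ_7^× = {x ∈ ℤ_7 : v_7(x) = 0}. Here v_7(62) = v_7(num) − v_7(den) = 0; compare against these criteria.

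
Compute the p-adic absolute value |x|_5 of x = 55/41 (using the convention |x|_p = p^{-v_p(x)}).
|55/41|_5 = 1/5

Step 1 — compute v_5(x) by factoring powers of 5 out of the numerator and denominator: v_5(55/41) = 1. Step 2 — apply |x|_p = p^{-v_p(x)} = 5^{-1} = 1/5.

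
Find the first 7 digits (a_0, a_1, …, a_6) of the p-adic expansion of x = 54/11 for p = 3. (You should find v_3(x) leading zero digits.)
(a_0, …, a_6) = (0, 0, 0, 1, 0, 1, 1)

v_3(54/11) = 3, so a_0 = ... = a_2 = 0. Factor out: x = 3^3 · u with u = 2/11 a unit in ℤ_3. Expand u iteratively via a_{v+i} = u_i mod 3, u_{i+1} = (u_i − a_{v+i})/3:
  u_0 = 2/11;  a_3 = 1;  u_1 = (u_0 − 1)/3 = -3/11
  u_1 = -3/11;  a_4 = 0;  u_2 = (u_1 − 0)/3 = -1/11
  u_2 = -1/11;  a_5 = 1;  u_3 = (u_2 − 1)/3 = -4/11
  u_3 = -4/11;  a_6 = 1;  u_4 = (u_3 − 1)/3 = -5/11
Digits: (0, 0, 0, 1, 0, 1, 1).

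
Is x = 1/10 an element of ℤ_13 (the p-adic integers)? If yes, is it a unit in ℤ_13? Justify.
x ∈ ℤ_13^× (unit); v_13(x) = 0

ℤ_13 = {x ∈ ℚ_13 : v_13(x) ≥ 0} and ℤ_13^× = {x ∈ ℤ_13 : v_13(x) = 0}. Here v_13(1/10) = v_13(num) − v_13(den) = 0; compare against these criteria.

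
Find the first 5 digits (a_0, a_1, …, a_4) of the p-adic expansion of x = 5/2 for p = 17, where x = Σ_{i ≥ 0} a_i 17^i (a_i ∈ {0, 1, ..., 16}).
(a_0, …, a_4) = (11, 8, 8, 8, 8)

v_17(5/2) = 0 (numerator and denominator both coprime to 17), so x ∈ ℤ_17^×. Compute digits iteratively via a_i = x_i mod 17, x_{i+1} = (x_i − a_i)/17, with x_0 = x:
  x_0 = 5/2;  a_0 = 11;  x_1 = (x_0 − 11)/17 = -1/2
  x_1 = -1/2;  a_1 = 8;  x_2 = (x_1 − 8)/17 = -1/2
  x_2 = -1/2;  a_2 = 8;  x_3 = (x_2 − 8)/17 = -1/2
  x_3 = -1/2;  a_3 = 8;  x_4 = (x_3 − 8)/17 = -1/2
  x_4 = -1/2;  a_4 = 8;  x_5 = (x_4 − 8)/17 = -1/2
Digits: (11, 8, 8, 8, 8).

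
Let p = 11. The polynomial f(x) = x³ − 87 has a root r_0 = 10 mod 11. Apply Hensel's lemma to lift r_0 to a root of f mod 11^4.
r_3 = 1924 (mod 14641)

Hensel: r_{i+1} = r_i − f(r_i)/f′(r_i) mod 11^{i+2}, where f′(x) = 3x². Iterate:
  r_0 = 10 (mod 11)
  r_1 = 109 (mod 121)
  r_2 = 593 (mod 1331)
  r_3 = 1924 (mod 14641)
Final: r = 1924 with f(r) ≡ 0 mod 11^4.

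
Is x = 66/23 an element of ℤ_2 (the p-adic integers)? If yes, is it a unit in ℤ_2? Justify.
x ∈ ℤ_2 but not a unit; v_2(x) = 1 > 0

ℤ_2 = {x ∈ ℚ_2 : v_2(x) ≥ 0} and ℤ_2^× = {x ∈ ℤ_2 : v_2(x) = 0}. Here v_2(66/23) = v_2(num) − v_2(den) = 1; compare against these criteria.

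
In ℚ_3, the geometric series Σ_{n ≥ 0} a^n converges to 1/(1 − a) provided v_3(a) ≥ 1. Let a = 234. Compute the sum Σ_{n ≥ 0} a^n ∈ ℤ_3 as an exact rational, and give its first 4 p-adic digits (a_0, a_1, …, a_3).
Σ a^n = 1/(1 − a) = -1/233;  first 4 digits = (1, 0, 2, 2)

v_3(a) = 2 ≥ 1, so the series converges in ℤ_3 to 1/(1 − a) = 1/(1 − 234) = -1/233. Expand this rational in ℤ_3: compute digits iteratively via d_i = x_i mod 3, x_{i+1} = (x_i − d_i)/3. The first 4 digits are (1, 0, 2, 2).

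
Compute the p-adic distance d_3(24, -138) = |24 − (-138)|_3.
d_3(24, -138) = 1/81

Step 1 — x − y = 24 − (-138) = 162. Step 2 — v_3(162) = 4 (factor: 162 = (3^4 · 2); the sign does not affect v_p). Step 3 — |x − y|_3 = 3^{-4} = 1/81.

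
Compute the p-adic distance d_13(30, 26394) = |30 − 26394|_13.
d_13(30, 26394) = 1/2197

Step 1 — x − y = 30 − 26394 = -26364. Step 2 — v_13(-26364) = 3 (factor: -26364 = −(13^3 · 12); the sign does not affect v_p). Step 3 — |x − y|_13 = 13^{-3} = 1/2197.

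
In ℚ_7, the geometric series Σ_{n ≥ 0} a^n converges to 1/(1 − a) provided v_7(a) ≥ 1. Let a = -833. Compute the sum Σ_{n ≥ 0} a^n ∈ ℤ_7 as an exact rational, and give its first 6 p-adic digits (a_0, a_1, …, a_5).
Σ a^n = 1/(1 − a) = 1/834;  first 6 digits = (1, 0, 4, 4, 1, 6)

v_7(a) = 2 ≥ 1, so the series converges in ℤ_7 to 1/(1 − a) = 1/(1 − (-833)) = 1/834. Expand this rational in ℤ_7: compute digits iteratively via d_i = x_i mod 7, x_{i+1} = (x_i − d_i)/7. The first 6 digits are (1, 0, 4, 4, 1, 6).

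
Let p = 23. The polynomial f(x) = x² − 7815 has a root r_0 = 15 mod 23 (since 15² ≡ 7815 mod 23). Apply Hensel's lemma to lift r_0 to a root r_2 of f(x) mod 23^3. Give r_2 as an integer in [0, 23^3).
r_2 = 5029 (mod 12167)

Hensel's recurrence: r_{i+1} = r_i − f(r_i)·(f′(r_i))^{-1} mod 23^{i+2}, with f′(x) = 2x. Iterate:
  r_0 = 15 (mod 23)
  r_1 = 268 (mod 529)
  r_2 = 5029 (mod 12167)
Final: r_2 = 5029, and one checks f(r_2) ≡ 0 mod 23^3.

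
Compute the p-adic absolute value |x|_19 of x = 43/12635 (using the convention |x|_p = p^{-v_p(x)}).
|43/12635|_19 = 361

Step 1 — compute v_19(x) by factoring powers of 19 out of the numerator and denominator: v_19(43/12635) = -2. Step 2 — apply |x|_p = p^{-v_p(x)} = 19^{2} = 361.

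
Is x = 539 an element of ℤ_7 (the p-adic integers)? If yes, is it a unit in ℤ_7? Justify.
x ∈ ℤ_7 but not a unit; v_7(x) = 2 > 0

ℤ_7 = {x ∈ ℚ_7 : v_7(x) ≥ 0} and ℤ_7^× = {x ∈ ℤ_7 : v_7(x) = 0}. Here v_7(539) = v_7(num) − v_7(den) = 2; compare against these criteria.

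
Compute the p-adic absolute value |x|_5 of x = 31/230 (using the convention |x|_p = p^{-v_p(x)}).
|31/230|_5 = 5

Step 1 — compute v_5(x) by factoring powers of 5 out of the numerator and denominator: v_5(31/230) = -1. Step 2 — apply |x|_p = p^{-v_p(x)} = 5^{1} = 5.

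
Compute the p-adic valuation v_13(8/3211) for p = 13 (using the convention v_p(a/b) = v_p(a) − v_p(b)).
v_13(8/3211) = -2

Factor powers of 13 from the numerator and denominator of the reduced fraction: 8 = 13^0 · 8 and 3211 = 13^2 · 19. Apply v_p(a/b) = v_p(a) − v_p(b): v_13(8/3211) = 0 − 2 = -2.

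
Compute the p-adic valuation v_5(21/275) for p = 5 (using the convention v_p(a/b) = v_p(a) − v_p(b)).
v_5(21/275) = -2

Factor powers of 5 from the numerator and denominator of the reduced fraction: 21 = 5^0 · 21 and 275 = 5^2 · 11. Apply v_p(a/b) = v_p(a) − v_p(b): v_5(21/275) = 0 − 2 = -2.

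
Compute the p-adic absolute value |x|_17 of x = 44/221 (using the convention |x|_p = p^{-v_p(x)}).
|44/221|_17 = 17

Step 1 — compute v_17(x) by factoring powers of 17 out of the numerator and denominator: v_17(44/221) = -1. Step 2 — apply |x|_p = p^{-v_p(x)} = 17^{1} = 17.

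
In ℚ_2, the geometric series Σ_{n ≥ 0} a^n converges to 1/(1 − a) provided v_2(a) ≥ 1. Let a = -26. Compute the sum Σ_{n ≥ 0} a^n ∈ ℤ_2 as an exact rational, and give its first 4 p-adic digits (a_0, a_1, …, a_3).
Σ a^n = 1/(1 − a) = 1/27;  first 4 digits = (1, 1, 0, 0)

v_2(a) = 1 ≥ 1, so the series converges in ℤ_2 to 1/(1 − a) = 1/(1 − (-26)) = 1/27. Expand this rational in ℤ_2: compute digits iteratively via d_i = x_i mod 2, x_{i+1} = (x_i − d_i)/2. The first 4 digits are (1, 1, 0, 0).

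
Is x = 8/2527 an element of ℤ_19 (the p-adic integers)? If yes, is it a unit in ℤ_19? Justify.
x ∉ ℤ_19 (v_19(x) = -2 < 0)

ℤ_19 = {x ∈ ℚ_19 : v_19(x) ≥ 0} and ℤ_19^× = {x ∈ ℤ_19 : v_19(x) = 0}. Here v_19(8/2527) = v_19(num) − v_19(den) = -2; compare against these criteria.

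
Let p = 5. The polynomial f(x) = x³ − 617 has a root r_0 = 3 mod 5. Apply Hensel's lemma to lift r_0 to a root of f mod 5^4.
r_3 = 623 (mod 625)

Hensel: r_{i+1} = r_i − f(r_i)/f′(r_i) mod 5^{i+2}, where f′(x) = 3x². Iterate:
  r_0 = 3 (mod 5)
  r_1 = 23 (mod 25)
  r_2 = 123 (mod 125)
  r_3 = 623 (mod 625)
Final: r = 623 with f(r) ≡ 0 mod 5^4.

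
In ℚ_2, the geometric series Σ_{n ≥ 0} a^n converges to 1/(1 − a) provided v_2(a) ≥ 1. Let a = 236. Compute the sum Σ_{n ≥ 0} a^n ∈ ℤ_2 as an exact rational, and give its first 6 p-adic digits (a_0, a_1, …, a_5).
Σ a^n = 1/(1 − a) = -1/235;  first 6 digits = (1, 0, 1, 1, 1, 1)

v_2(a) = 2 ≥ 1, so the series converges in ℤ_2 to 1/(1 − a) = 1/(1 − 236) = -1/235. Expand this rational in ℤ_2: compute digits iteratively via d_i = x_i mod 2, x_{i+1} = (x_i − d_i)/2. The first 6 digits are (1, 0, 1, 1, 1, 1).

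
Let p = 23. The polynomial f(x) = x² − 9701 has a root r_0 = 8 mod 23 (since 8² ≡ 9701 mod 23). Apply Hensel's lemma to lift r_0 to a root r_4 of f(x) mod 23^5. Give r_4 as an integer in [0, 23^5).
r_4 = 447979 (mod 6436343)

Hensel's recurrence: r_{i+1} = r_i − f(r_i)·(f′(r_i))^{-1} mod 23^{i+2}, with f′(x) = 2x. Iterate:
  r_0 = 8 (mod 23)
  r_1 = 445 (mod 529)
  r_2 = 9967 (mod 12167)
  r_3 = 168138 (mod 279841)
  r_4 = 447979 (mod 6436343)
Final: r_4 = 447979, and one checks f(r_4) ≡ 0 mod 23^5.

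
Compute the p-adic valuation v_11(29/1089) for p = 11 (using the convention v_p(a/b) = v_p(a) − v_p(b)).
v_11(29/1089) = -2

Factor powers of 11 from the numerator and denominator of the reduced fraction: 29 = 11^0 · 29 and 1089 = 11^2 · 9. Apply v_p(a/b) = v_p(a) − v_p(b): v_11(29/1089) = 0 − 2 = -2.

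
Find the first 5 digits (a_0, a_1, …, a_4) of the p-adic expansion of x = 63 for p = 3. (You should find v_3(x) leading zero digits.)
(a_0, …, a_4) = (0, 0, 1, 2, 0)

v_3(63) = 2, so a_0 = ... = a_1 = 0. Factor out: x = 3^2 · u with u = 7 a unit in ℤ_3. Expand u iteratively via a_{v+i} = u_i mod 3, u_{i+1} = (u_i − a_{v+i})/3:
  u_0 = 7;  a_2 = 1;  u_1 = (u_0 − 1)/3 = 2
  u_1 = 2;  a_3 = 2;  u_2 = (u_1 − 2)/3 = 0
  u_2 = 0;  a_4 = 0;  u_3 = (u_2 − 0)/3 = 0
Digits: (0, 0, 1, 2, 0).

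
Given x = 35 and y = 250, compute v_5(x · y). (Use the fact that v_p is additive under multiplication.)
v_5(8750) = 4

v_p(x) = 1 (factor: 35 = 5^1 · 7); v_p(y) = 3 (factor: 250 = 5^3 · 2). Additivity: v_p(xy) = v_p(x) + v_p(y) = 1 + 3 = 4. (Direct check: xy = 8750 = 5^4 · (14).)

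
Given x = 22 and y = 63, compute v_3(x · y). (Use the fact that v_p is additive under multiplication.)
v_3(1386) = 2

v_p(x) = 0 (factor: 22 = 3^0 · 22); v_p(y) = 2 (factor: 63 = 3^2 · 7). Additivity: v_p(xy) = v_p(x) + v_p(y) = 0 + 2 = 2. (Direct check: xy = 1386 = 3^2 · (154).)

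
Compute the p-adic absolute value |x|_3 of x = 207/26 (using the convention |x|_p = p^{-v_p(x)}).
|207/26|_3 = 1/9

Step 1 — compute v_3(x) by factoring powers of 3 out of the numerator and denominator: v_3(207/26) = 2. Step 2 — apply |x|_p = p^{-v_p(x)} = 3^{-2} = 1/9.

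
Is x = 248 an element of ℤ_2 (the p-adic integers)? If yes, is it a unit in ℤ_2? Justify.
x ∈ ℤ_2 but not a unit; v_2(x) = 3 > 0

ℤ_2 = {x ∈ ℚ_2 : v_2(x) ≥ 0} and ℤ_2^× = {x ∈ ℤ_2 : v_2(x) = 0}. Here v_2(248) = v_2(num) − v_2(den) = 3; compare against these criteria.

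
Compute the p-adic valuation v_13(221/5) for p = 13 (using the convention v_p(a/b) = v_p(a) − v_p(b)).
v_13(221/5) = 1

Factor powers of 13 from the numerator and denominator of the reduced fraction: 221 = 13^1 · 17 and 5 = 13^0 · 5. Apply v_p(a/b) = v_p(a) − v_p(b): v_13(221/5) = 1 − 0 = 1.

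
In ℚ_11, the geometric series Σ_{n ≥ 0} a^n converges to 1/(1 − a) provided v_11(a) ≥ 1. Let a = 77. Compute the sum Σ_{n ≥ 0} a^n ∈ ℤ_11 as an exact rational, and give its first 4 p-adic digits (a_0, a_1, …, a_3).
Σ a^n = 1/(1 − a) = -1/76;  first 4 digits = (1, 7, 5, 6)

v_11(a) = 1 ≥ 1, so the series converges in ℤ_11 to 1/(1 − a) = 1/(1 − 77) = -1/76. Expand this rational in ℤ_11: compute digits iteratively via d_i = x_i mod 11, x_{i+1} = (x_i − d_i)/11. The first 4 digits are (1, 7, 5, 6).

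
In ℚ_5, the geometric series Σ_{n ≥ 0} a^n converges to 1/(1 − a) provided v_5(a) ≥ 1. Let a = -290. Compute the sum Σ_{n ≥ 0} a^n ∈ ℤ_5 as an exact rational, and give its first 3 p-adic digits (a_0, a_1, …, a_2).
Σ a^n = 1/(1 − a) = 1/291;  first 3 digits = (1, 2, 2)

v_5(a) = 1 ≥ 1, so the series converges in ℤ_5 to 1/(1 − a) = 1/(1 − (-290)) = 1/291. Expand this rational in ℤ_5: compute digits iteratively via d_i = x_i mod 5, x_{i+1} = (x_i − d_i)/5. The first 3 digits are (1, 2, 2).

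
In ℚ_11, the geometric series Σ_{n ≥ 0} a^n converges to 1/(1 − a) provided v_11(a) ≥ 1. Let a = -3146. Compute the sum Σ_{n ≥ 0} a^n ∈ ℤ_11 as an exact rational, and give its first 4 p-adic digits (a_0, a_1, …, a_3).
Σ a^n = 1/(1 − a) = 1/3147;  first 4 digits = (1, 0, 7, 8)

v_11(a) = 2 ≥ 1, so the series converges in ℤ_11 to 1/(1 − a) = 1/(1 − (-3146)) = 1/3147. Expand this rational in ℤ_11: compute digits iteratively via d_i = x_i mod 11, x_{i+1} = (x_i − d_i)/11. The first 4 digits are (1, 0, 7, 8).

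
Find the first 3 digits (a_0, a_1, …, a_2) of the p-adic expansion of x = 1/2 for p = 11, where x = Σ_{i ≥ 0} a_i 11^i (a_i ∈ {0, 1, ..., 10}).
(a_0, …, a_2) = (6, 5, 5)

v_11(1/2) = 0 (numerator and denominator both coprime to 11), so x ∈ ℤ_11^×. Compute digits iteratively via a_i = x_i mod 11, x_{i+1} = (x_i − a_i)/11, with x_0 = x:
  x_0 = 1/2;  a_0 = 6;  x_1 = (x_0 − 6)/11 = -1/2
  x_1 = -1/2;  a_1 = 5;  x_2 = (x_1 − 5)/11 = -1/2
  x_2 = -1/2;  a_2 = 5;  x_3 = (x_2 − 5)/11 = -1/2
Digits: (6, 5, 5).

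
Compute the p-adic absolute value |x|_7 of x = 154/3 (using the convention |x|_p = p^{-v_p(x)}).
|154/3|_7 = 1/7

Step 1 — compute v_7(x) by factoring powers of 7 out of the numerator and denominator: v_7(154/3) = 1. Step 2 — apply |x|_p = p^{-v_p(x)} = 7^{-1} = 1/7.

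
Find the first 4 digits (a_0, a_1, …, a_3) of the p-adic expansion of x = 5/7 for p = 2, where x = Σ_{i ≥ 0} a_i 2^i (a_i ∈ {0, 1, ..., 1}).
(a_0, …, a_3) = (1, 1, 0, 0)

v_2(5/7) = 0 (numerator and denominator both coprime to 2), so x ∈ ℤ_2^×. Compute digits iteratively via a_i = x_i mod 2, x_{i+1} = (x_i − a_i)/2, with x_0 = x:
  x_0 = 5/7;  a_0 = 1;  x_1 = (x_0 − 1)/2 = -1/7
  x_1 = -1/7;  a_1 = 1;  x_2 = (x_1 − 1)/2 = -4/7
  x_2 = -4/7;  a_2 = 0;  x_3 = (x_2 − 0)/2 = -2/7
  x_3 = -2/7;  a_3 = 0;  x_4 = (x_3 − 0)/2 = -1/7
Digits: (1, 1, 0, 0).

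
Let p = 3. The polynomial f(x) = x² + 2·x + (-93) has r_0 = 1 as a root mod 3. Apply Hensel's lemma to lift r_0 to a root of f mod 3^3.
r_2 = 10 (mod 27)

Hensel: r_{i+1} = r_i − f(r_i)·(f′(r_i))^{-1} mod 3^{i+2}, f′(x) = 2x + 2. Iterate:
  r_0 = 1 (mod 3)
  r_1 = 1 (mod 9)
  r_2 = 10 (mod 27)
Final: r = 10 satisfies f(r) ≡ 0 mod 3^3.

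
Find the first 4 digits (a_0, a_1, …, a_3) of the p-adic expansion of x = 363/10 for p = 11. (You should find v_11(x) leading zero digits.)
(a_0, …, a_3) = (0, 0, 8, 7)

v_11(363/10) = 2, so a_0 = ... = a_1 = 0. Factor out: x = 11^2 · u with u = 3/10 a unit in ℤ_11. Expand u iteratively via a_{v+i} = u_i mod 11, u_{i+1} = (u_i − a_{v+i})/11:
  u_0 = 3/10;  a_2 = 8;  u_1 = (u_0 − 8)/11 = -7/10
  u_1 = -7/10;  a_3 = 7;  u_2 = (u_1 − 7)/11 = -7/10
Digits: (0, 0, 8, 7).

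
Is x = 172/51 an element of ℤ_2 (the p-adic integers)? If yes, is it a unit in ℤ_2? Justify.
x ∈ ℤ_2 but not a unit; v_2(x) = 2 > 0

ℤ_2 = {x ∈ ℚ_2 : v_2(x) ≥ 0} and ℤ_2^× = {x ∈ ℤ_2 : v_2(x) = 0}. Here v_2(172/51) = v_2(num) − v_2(den) = 2; compare against these criteria.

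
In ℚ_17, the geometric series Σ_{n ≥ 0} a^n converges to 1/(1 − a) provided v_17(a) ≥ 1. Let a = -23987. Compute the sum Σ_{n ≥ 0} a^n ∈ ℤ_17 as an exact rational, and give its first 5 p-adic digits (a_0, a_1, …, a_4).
Σ a^n = 1/(1 − a) = 1/23988;  first 5 digits = (1, 0, 2, 12, 3)

v_17(a) = 2 ≥ 1, so the series converges in ℤ_17 to 1/(1 − a) = 1/(1 − (-23987)) = 1/23988. Expand this rational in ℤ_17: compute digits iteratively via d_i = x_i mod 17, x_{i+1} = (x_i − d_i)/17. The first 5 digits are (1, 0, 2, 12, 3).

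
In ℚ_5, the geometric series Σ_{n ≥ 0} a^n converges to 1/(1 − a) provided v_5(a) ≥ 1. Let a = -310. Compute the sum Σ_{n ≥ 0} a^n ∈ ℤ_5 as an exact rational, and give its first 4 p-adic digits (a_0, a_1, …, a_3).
Σ a^n = 1/(1 − a) = 1/311;  first 4 digits = (1, 3, 1, 3)

v_5(a) = 1 ≥ 1, so the series converges in ℤ_5 to 1/(1 − a) = 1/(1 − (-310)) = 1/311. Expand this rational in ℤ_5: compute digits iteratively via d_i = x_i mod 5, x_{i+1} = (x_i − d_i)/5. The first 4 digits are (1, 3, 1, 3).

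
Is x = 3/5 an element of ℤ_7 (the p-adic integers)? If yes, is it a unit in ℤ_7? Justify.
x ∈ ℤ_7^× (unit); v_7(x) = 0

ℤ_7 = {x ∈ ℚ_7 : v_7(x) ≥ 0} and ℤ_7^× = {x ∈ ℤ_7 : v_7(x) = 0}. Here v_7(3/5) = v_7(num) − v_7(den) = 0; compare against these criteria.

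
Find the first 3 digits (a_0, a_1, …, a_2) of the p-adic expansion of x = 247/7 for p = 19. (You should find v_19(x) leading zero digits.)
(a_0, …, a_2) = (0, 10, 5)

v_19(247/7) = 1, so a_0 = ... = a_0 = 0. Factor out: x = 19^1 · u with u = 13/7 a unit in ℤ_19. Expand u iteratively via a_{v+i} = u_i mod 19, u_{i+1} = (u_i − a_{v+i})/19:
  u_0 = 13/7;  a_1 = 10;  u_1 = (u_0 − 10)/19 = -3/7
  u_1 = -3/7;  a_2 = 5;  u_2 = (u_1 − 5)/19 = -2/7
Digits: (0, 10, 5).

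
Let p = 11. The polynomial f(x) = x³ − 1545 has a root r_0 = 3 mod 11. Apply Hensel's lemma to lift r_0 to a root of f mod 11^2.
r_1 = 113 (mod 121)

Hensel: r_{i+1} = r_i − f(r_i)/f′(r_i) mod 11^{i+2}, where f′(x) = 3x². Iterate:
  r_0 = 3 (mod 11)
  r_1 = 113 (mod 121)
Final: r = 113 with f(r) ≡ 0 mod 11^2.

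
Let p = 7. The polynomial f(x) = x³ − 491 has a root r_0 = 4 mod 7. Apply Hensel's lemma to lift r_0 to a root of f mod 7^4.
r_3 = 1586 (mod 2401)

Hensel: r_{i+1} = r_i − f(r_i)/f′(r_i) mod 7^{i+2}, where f′(x) = 3x². Iterate:
  r_0 = 4 (mod 7)
  r_1 = 18 (mod 49)
  r_2 = 214 (mod 343)
  r_3 = 1586 (mod 2401)
Final: r = 1586 with f(r) ≡ 0 mod 7^4.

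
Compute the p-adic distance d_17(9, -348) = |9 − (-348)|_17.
d_17(9, -348) = 1/17

Step 1 — x − y = 9 − (-348) = 357. Step 2 — v_17(357) = 1 (factor: 357 = (17^1 · 21); the sign does not affect v_p). Step 3 — |x − y|_17 = 17^{-1} = 1/17.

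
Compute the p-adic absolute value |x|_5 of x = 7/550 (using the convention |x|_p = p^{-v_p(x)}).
|7/550|_5 = 25

Step 1 — compute v_5(x) by factoring powers of 5 out of the numerator and denominator: v_5(7/550) = -2. Step 2 — apply |x|_p = p^{-v_p(x)} = 5^{2} = 25.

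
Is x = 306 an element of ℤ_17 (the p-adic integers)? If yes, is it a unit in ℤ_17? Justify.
x ∈ ℤ_17 but not a unit; v_17(x) = 1 > 0

ℤ_17 = {x ∈ ℚ_17 : v_17(x) ≥ 0} and ℤ_17^× = {x ∈ ℤ_17 : v_17(x) = 0}. Here v_17(306) = v_17(num) − v_17(den) = 1; compare against these criteria.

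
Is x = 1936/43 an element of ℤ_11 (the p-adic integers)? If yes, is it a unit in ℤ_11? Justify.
x ∈ ℤ_11 but not a unit; v_11(x) = 2 > 0

ℤ_11 = {x ∈ ℚ_11 : v_11(x) ≥ 0} and ℤ_11^× = {x ∈ ℤ_11 : v_11(x) = 0}. Here v_11(1936/43) = v_11(num) − v_11(den) = 2; compare against these criteria.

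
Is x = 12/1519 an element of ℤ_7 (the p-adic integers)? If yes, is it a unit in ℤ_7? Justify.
x ∉ ℤ_7 (v_7(x) = -2 < 0)

ℤ_7 = {x ∈ ℚ_7 : v_7(x) ≥ 0} and ℤ_7^× = {x ∈ ℤ_7 : v_7(x) = 0}. Here v_7(12/1519) = v_7(num) − v_7(den) = -2; compare against these criteria.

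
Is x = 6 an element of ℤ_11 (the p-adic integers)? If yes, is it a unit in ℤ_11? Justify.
x ∈ ℤ_11^× (unit); v_11(x) = 0

ℤ_11 = {x ∈ ℚ_11 : v_11(x) ≥ 0} and ℤ_11^× = {x ∈ ℤ_11 : v_11(x) = 0}. Here v_11(6) = v_11(num) − v_11(den) = 0; compare against these criteria.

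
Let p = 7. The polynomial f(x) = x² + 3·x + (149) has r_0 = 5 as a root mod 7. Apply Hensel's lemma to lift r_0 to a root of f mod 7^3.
r_2 = 145 (mod 343)

Hensel: r_{i+1} = r_i − f(r_i)·(f′(r_i))^{-1} mod 7^{i+2}, f′(x) = 2x + 3. Iterate:
  r_0 = 5 (mod 7)
  r_1 = 47 (mod 49)
  r_2 = 145 (mod 343)
Final: r = 145 satisfies f(r) ≡ 0 mod 7^3.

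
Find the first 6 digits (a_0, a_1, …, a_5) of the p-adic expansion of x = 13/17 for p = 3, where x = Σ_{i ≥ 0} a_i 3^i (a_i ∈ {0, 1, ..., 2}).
(a_0, …, a_5) = (2, 1, 2, 2, 1, 2)

v_3(13/17) = 0 (numerator and denominator both coprime to 3), so x ∈ ℤ_3^×. Compute digits iteratively via a_i = x_i mod 3, x_{i+1} = (x_i − a_i)/3, with x_0 = x:
  x_0 = 13/17;  a_0 = 2;  x_1 = (x_0 − 2)/3 = -7/17
  x_1 = -7/17;  a_1 = 1;  x_2 = (x_1 − 1)/3 = -8/17
  x_2 = -8/17;  a_2 = 2;  x_3 = (x_2 − 2)/3 = -14/17
  x_3 = -14/17;  a_3 = 2;  x_4 = (x_3 − 2)/3 = -16/17
  x_4 = -16/17;  a_4 = 1;  x_5 = (x_4 − 1)/3 = -11/17
  x_5 = -11/17;  a_5 = 2;  x_6 = (x_5 − 2)/3 = -15/17
Digits: (2, 1, 2, 2, 1, 2).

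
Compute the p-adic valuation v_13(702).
v_13(702) = 1

v_13(n) is the largest exponent k such that 13^k divides n. Factor out: 702 = 13^1 · 54. (Sign doesn't affect v_p.) So v_13(702) = 1.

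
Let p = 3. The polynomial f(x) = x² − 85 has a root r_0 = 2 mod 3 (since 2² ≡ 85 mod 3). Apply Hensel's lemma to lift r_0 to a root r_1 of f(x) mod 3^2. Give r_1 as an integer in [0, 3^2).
r_1 = 2 (mod 9)

Hensel's recurrence: r_{i+1} = r_i − f(r_i)·(f′(r_i))^{-1} mod 3^{i+2}, with f′(x) = 2x. Iterate:
  r_0 = 2 (mod 3)
  r_1 = 2 (mod 9)
Final: r_1 = 2, and one checks f(r_1) ≡ 0 mod 3^2.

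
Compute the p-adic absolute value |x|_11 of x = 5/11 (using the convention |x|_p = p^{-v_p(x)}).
|5/11|_11 = 11

Step 1 — compute v_11(x) by factoring powers of 11 out of the numerator and denominator: v_11(5/11) = -1. Step 2 — apply |x|_p = p^{-v_p(x)} = 11^{1} = 11.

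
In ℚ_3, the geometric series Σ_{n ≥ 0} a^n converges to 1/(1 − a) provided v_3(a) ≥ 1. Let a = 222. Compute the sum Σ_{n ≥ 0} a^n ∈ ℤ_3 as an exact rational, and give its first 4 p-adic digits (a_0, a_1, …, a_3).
Σ a^n = 1/(1 − a) = -1/221;  first 4 digits = (1, 2, 1, 2)

v_3(a) = 1 ≥ 1, so the series converges in ℤ_3 to 1/(1 − a) = 1/(1 − 222) = -1/221. Expand this rational in ℤ_3: compute digits iteratively via d_i = x_i mod 3, x_{i+1} = (x_i − d_i)/3. The first 4 digits are (1, 2, 1, 2).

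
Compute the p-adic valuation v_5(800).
v_5(800) = 2

v_5(n) is the largest exponent k such that 5^k divides n. Factor out: 800 = 5^2 · 32. (Sign doesn't affect v_p.) So v_5(800) = 2.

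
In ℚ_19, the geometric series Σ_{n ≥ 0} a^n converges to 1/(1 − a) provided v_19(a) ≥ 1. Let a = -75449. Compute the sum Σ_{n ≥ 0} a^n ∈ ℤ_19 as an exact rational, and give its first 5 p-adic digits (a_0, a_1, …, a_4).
Σ a^n = 1/(1 − a) = 1/75450;  first 5 digits = (1, 0, 0, 8, 18)

v_19(a) = 3 ≥ 1, so the series converges in ℤ_19 to 1/(1 − a) = 1/(1 − (-75449)) = 1/75450. Expand this rational in ℤ_19: compute digits iteratively via d_i = x_i mod 19, x_{i+1} = (x_i − d_i)/19. The first 5 digits are (1, 0, 0, 8, 18).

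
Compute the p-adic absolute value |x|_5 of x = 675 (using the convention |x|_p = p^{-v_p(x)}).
|675|_5 = 1/25

Step 1 — compute v_5(x) by factoring powers of 5 out of the numerator and denominator: v_5(675) = 2. Step 2 — apply |x|_p = p^{-v_p(x)} = 5^{-2} = 1/25.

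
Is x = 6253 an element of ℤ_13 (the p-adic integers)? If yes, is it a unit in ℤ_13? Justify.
x ∈ ℤ_13 but not a unit; v_13(x) = 2 > 0

ℤ_13 = {x ∈ ℚ_13 : v_13(x) ≥ 0} and ℤ_13^× = {x ∈ ℤ_13 : v_13(x) = 0}. Here v_13(6253) = v_13(num) − v_13(den) = 2; compare against these criteria.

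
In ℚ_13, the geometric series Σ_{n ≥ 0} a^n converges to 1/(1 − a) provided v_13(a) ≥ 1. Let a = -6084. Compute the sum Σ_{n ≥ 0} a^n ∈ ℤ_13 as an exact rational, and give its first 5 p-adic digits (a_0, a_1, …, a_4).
Σ a^n = 1/(1 − a) = 1/6085;  first 5 digits = (1, 0, 3, 10, 8)

v_13(a) = 2 ≥ 1, so the series converges in ℤ_13 to 1/(1 − a) = 1/(1 − (-6084)) = 1/6085. Expand this rational in ℤ_13: compute digits iteratively via d_i = x_i mod 13, x_{i+1} = (x_i − d_i)/13. The first 5 digits are (1, 0, 3, 10, 8).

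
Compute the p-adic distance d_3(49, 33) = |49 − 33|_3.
d_3(49, 33) = 1

Step 1 — x − y = 49 − 33 = 16. Step 2 — v_3(16) = 0 (factor: 16 = (3^0 · 16); the sign does not affect v_p). Step 3 — |x − y|_3 = 3^{0} = 1.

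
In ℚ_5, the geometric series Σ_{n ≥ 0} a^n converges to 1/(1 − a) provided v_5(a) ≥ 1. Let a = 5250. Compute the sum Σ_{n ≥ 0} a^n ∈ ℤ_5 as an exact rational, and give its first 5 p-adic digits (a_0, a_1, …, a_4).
Σ a^n = 1/(1 − a) = -1/5249;  first 5 digits = (1, 0, 0, 2, 3)

v_5(a) = 3 ≥ 1, so the series converges in ℤ_5 to 1/(1 − a) = 1/(1 − 5250) = -1/5249. Expand this rational in ℤ_5: compute digits iteratively via d_i = x_i mod 5, x_{i+1} = (x_i − d_i)/5. The first 5 digits are (1, 0, 0, 2, 3).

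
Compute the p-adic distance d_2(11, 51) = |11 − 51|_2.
d_2(11, 51) = 1/8

Step 1 — x − y = 11 − 51 = -40. Step 2 — v_2(-40) = 3 (factor: -40 = −(2^3 · 5); the sign does not affect v_p). Step 3 — |x − y|_2 = 2^{-3} = 1/8.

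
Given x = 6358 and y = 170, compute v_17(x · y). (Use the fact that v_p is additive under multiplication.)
v_17(1080860) = 3

v_p(x) = 2 (factor: 6358 = 17^2 · 22); v_p(y) = 1 (factor: 170 = 17^1 · 10). Additivity: v_p(xy) = v_p(x) + v_p(y) = 2 + 1 = 3. (Direct check: xy = 1080860 = 17^3 · (220).)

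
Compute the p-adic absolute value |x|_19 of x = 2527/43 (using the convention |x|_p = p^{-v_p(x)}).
|2527/43|_19 = 1/361

Step 1 — compute v_19(x) by factoring powers of 19 out of the numerator and denominator: v_19(2527/43) = 2. Step 2 — apply |x|_p = p^{-v_p(x)} = 19^{-2} = 1/361.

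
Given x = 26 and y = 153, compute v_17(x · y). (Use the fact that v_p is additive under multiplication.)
v_17(3978) = 1

v_p(x) = 0 (factor: 26 = 17^0 · 26); v_p(y) = 1 (factor: 153 = 17^1 · 9). Additivity: v_p(xy) = v_p(x) + v_p(y) = 0 + 1 = 1. (Direct check: xy = 3978 = 17^1 · (234).)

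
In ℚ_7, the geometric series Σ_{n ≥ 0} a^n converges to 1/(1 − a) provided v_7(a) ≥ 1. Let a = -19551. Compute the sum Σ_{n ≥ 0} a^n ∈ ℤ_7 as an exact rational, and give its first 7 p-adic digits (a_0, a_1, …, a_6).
Σ a^n = 1/(1 − a) = 1/19552;  first 7 digits = (1, 0, 0, 6, 5, 5, 0)

v_7(a) = 3 ≥ 1, so the series converges in ℤ_7 to 1/(1 − a) = 1/(1 − (-19551)) = 1/19552. Expand this rational in ℤ_7: compute digits iteratively via d_i = x_i mod 7, x_{i+1} = (x_i − d_i)/7. The first 7 digits are (1, 0, 0, 6, 5, 5, 0).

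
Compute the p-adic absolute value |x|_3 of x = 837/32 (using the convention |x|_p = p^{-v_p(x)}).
|837/32|_3 = 1/27

Step 1 — compute v_3(x) by factoring powers of 3 out of the numerator and denominator: v_3(837/32) = 3. Step 2 — apply |x|_p = p^{-v_p(x)} = 3^{-3} = 1/27.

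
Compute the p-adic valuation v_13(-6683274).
v_13(-6683274) = 5

v_13(n) is the largest exponent k such that 13^k divides n. Factor out: -6683274 = -13^5 · 18. (Sign doesn't affect v_p.) So v_13(-6683274) = 5.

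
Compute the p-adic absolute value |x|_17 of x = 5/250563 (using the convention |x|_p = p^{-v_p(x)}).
|5/250563|_17 = 83521

Step 1 — compute v_17(x) by factoring powers of 17 out of the numerator and denominator: v_17(5/250563) = -4. Step 2 — apply |x|_p = p^{-v_p(x)} = 17^{4} = 83521.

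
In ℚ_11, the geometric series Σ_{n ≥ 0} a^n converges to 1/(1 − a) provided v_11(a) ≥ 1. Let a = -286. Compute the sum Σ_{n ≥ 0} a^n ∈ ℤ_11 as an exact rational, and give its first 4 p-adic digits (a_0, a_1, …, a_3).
Σ a^n = 1/(1 − a) = 1/287;  first 4 digits = (1, 7, 2, 8)

v_11(a) = 1 ≥ 1, so the series converges in ℤ_11 to 1/(1 − a) = 1/(1 − (-286)) = 1/287. Expand this rational in ℤ_11: compute digits iteratively via d_i = x_i mod 11, x_{i+1} = (x_i − d_i)/11. The first 4 digits are (1, 7, 2, 8).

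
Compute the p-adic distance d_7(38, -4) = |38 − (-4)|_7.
d_7(38, -4) = 1/7

Step 1 — x − y = 38 − (-4) = 42. Step 2 — v_7(42) = 1 (factor: 42 = (7^1 · 6); the sign does not affect v_p). Step 3 — |x − y|_7 = 7^{-1} = 1/7.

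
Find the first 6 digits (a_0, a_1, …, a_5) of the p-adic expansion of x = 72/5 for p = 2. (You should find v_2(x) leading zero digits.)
(a_0, …, a_5) = (0, 0, 0, 1, 0, 1)

v_2(72/5) = 3, so a_0 = ... = a_2 = 0. Factor out: x = 2^3 · u with u = 9/5 a unit in ℤ_2. Expand u iteratively via a_{v+i} = u_i mod 2, u_{i+1} = (u_i − a_{v+i})/2:
  u_0 = 9/5;  a_3 = 1;  u_1 = (u_0 − 1)/2 = 2/5
  u_1 = 2/5;  a_4 = 0;  u_2 = (u_1 − 0)/2 = 1/5
  u_2 = 1/5;  a_5 = 1;  u_3 = (u_2 − 1)/2 = -2/5
Digits: (0, 0, 0, 1, 0, 1).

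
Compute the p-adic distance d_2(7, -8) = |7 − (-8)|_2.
d_2(7, -8) = 1

Step 1 — x − y = 7 − (-8) = 15. Step 2 — v_2(15) = 0 (factor: 15 = (2^0 · 15); the sign does not affect v_p). Step 3 — |x − y|_2 = 2^{0} = 1.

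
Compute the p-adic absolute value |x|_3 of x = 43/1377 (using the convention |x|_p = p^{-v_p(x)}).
|43/1377|_3 = 81

Step 1 — compute v_3(x) by factoring powers of 3 out of the numerator and denominator: v_3(43/1377) = -4. Step 2 — apply |x|_p = p^{-v_p(x)} = 3^{4} = 81.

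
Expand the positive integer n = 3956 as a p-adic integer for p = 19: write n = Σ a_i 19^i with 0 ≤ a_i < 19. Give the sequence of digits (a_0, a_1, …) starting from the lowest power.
(a_0, a_1, …) = (4, 18, 10)

Repeated division by 19 gives the digits low-to-high: 3956 = 4 + 18·19^1 + 10·19^2. Digit sequence: (4, 18, 10).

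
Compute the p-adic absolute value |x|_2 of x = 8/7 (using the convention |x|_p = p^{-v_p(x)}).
|8/7|_2 = 1/8

Step 1 — compute v_2(x) by factoring powers of 2 out of the numerator and denominator: v_2(8/7) = 3. Step 2 — apply |x|_p = p^{-v_p(x)} = 2^{-3} = 1/8.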